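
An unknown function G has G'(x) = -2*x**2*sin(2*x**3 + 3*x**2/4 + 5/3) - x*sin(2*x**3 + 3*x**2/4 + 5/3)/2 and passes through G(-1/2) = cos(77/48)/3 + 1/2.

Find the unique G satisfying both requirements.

The substitution u = 2*x**3 + 3*x**2/4 + 5/3 works: G'(x) is exactly (dG/du)*(du/dx) for that inner function.
A general antiderivative is cos(2*x**3 + 3*x**2/4 + 5/3)/3 + C.
The condition gives C = cos(77/48)/3 + 1/2 - (cos(77/48)/3) = 1/2.
So G(x) = (2*cos(2*x**3 + 3*x**2/4 + 5/3) + 3)/6.
Check: d/dx[(2*cos(2*x**3 + 3*x**2/4 + 5/3) + 3)/6] = -2*x**2*sin(2*x**3 + 3*x**2/4 + 5/3) - x*sin(2*x**3 + 3*x**2/4 + 5/3)/2 = G'(x).

G(x) = (2*cos(2*x**3 + 3*x**2/4 + 5/3) + 3)/6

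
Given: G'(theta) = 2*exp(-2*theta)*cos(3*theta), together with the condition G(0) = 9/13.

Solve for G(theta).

For G(theta) to be correct, d/dtheta[G] must agree with the stated G'(theta) identically.
A general antiderivative is 6*exp(-2*theta)*sin(3*theta)/13 - 4*exp(-2*theta)*cos(3*theta)/13 + C.
The condition gives C = 9/13 - (-4/13) = 1.
So G(theta) = 1 + 6*exp(-2*theta)*sin(3*theta)/13 - 4*exp(-2*theta)*cos(3*theta)/13.
Check: d/dtheta[1 + 6*exp(-2*theta)*sin(3*theta)/13 - 4*exp(-2*theta)*cos(3*theta)/13] = 2*exp(-2*theta)*cos(3*theta) = G'(theta).

G(theta) = 1 + 6*exp(-2*theta)*sin(3*theta)/13 - 4*exp(-2*theta)*cos(3*theta)/13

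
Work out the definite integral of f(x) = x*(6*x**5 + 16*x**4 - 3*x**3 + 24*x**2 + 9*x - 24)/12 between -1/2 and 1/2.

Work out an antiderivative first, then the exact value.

Antiderivative: F(x) = x**2*(90*x**5 + 280*x**4 - 63*x**3 + 630*x**2 + 315*x - 1260)/1260; value = 271/4480

For F(x) to be correct the identity F'(x) - f(x) = 0 must hold.
F(x) = x**2*(90*x**5 + 280*x**4 - 63*x**3 + 630*x**2 + 315*x - 1260)/1260 is an antiderivative of f.
Check: d/dx[x**2*(90*x**5 + 280*x**4 - 63*x**3 + 630*x**2 + 315*x - 1260)/1260] = x**6/2 + 4*x**5/3 - x**4/4 + 2*x**3 + 3*x**2/4 - 2*x, which equals f(x).
F(1/2) = -14921/80640; F(-1/2) = -19799/80640.
Integral = F(1/2) - F(-1/2) = 271/4480.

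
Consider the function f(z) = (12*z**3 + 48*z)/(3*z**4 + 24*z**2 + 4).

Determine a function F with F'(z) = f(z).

An antiderivative is F(z) = log(z**4/2 + 4*z**2 + 2/3).

f matches the chain-rule pattern g'(h)*h' with inner function h(z) = z**4/2 + 4*z**2 + 2/3; substituting u = h(z) collapses the integral.
Check: d/dz[log(z**4/2 + 4*z**2 + 2/3)] = (12*z**3 + 48*z)/(3*z**4 + 24*z**2 + 4) = f(z).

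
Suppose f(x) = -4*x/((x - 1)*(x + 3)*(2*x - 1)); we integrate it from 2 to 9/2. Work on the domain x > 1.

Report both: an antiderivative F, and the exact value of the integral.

The denominator factors as (x - 1)*(x + 3)*(2*x - 1); partial fractions split f into directly integrable pieces: 8/(7*(2*x - 1)) + 3/(7*(x + 3)) - 1/(x - 1).
F(x) = (-7*log(x - 1) + 4*log(x - 1/2) + 3*log(x + 3))/7 is an antiderivative of f.
Check: d/dx[(-7*log(x - 1) + 4*log(x - 1/2) + 3*log(x + 3))/7] = -4*x/(2*x**3 + 3*x**2 - 8*x + 3), which equals f(x).
F(9/2) = -log(7/2) + 4*log(4)/7 + 3*log(15/2)/7; F(2) = 4*log(3/2)/7 + 3*log(5)/7.
Integral = F(9/2) - F(2) = -log(7/2) - 3*log(5)/7 - 4*log(3/2)/7 + 4*log(4)/7 + 3*log(15/2)/7.

Antiderivative: F(x) = (-7*log(x - 1) + 4*log(x - 1/2) + 3*log(x + 3))/7; value = -log(7/2) - 3*log(5)/7 - 4*log(3/2)/7 + 4*log(4)/7 + 3*log(15/2)/7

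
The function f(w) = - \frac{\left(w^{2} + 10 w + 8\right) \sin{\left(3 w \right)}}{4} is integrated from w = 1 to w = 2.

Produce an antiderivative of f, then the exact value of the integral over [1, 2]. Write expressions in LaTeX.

Antiderivative: F(w) = \frac{w^{2} \cos{\left(3 w \right)}}{12} - \frac{w \sin{\left(3 w \right)}}{18} + \frac{5 w \cos{\left(3 w \right)}}{6} - \frac{5 \sin{\left(3 w \right)}}{18} + \frac{35 \cos{\left(3 w \right)}}{54}; value = \frac{\sin{\left(3 \right)}}{3} - \frac{7 \sin{\left(6 \right)}}{18} - \frac{169 \cos{\left(3 \right)}}{108} + \frac{143 \cos{\left(6 \right)}}{54}

Differentiate the proposed F(w) back; it has to land on f(w) exactly.
F(w) = \frac{w^{2} \cos{\left(3 w \right)}}{12} - \frac{w \sin{\left(3 w \right)}}{18} + \frac{5 w \cos{\left(3 w \right)}}{6} - \frac{5 \sin{\left(3 w \right)}}{18} + \frac{35 \cos{\left(3 w \right)}}{54} is an antiderivative of f.
Check: d/dw[\frac{w^{2} \cos{\left(3 w \right)}}{12} - \frac{w \sin{\left(3 w \right)}}{18} + \frac{5 w \cos{\left(3 w \right)}}{6} - \frac{5 \sin{\left(3 w \right)}}{18} + \frac{35 \cos{\left(3 w \right)}}{54}] = - \frac{w^{2} \sin{\left(3 w \right)}}{4} - \frac{5 w \sin{\left(3 w \right)}}{2} - 2 \sin{\left(3 w \right)}, which equals f(w).
F(2) = - \frac{7 \sin{\left(6 \right)}}{18} + \frac{143 \cos{\left(6 \right)}}{54}; F(1) = \frac{169 \cos{\left(3 \right)}}{108} - \frac{\sin{\left(3 \right)}}{3}.
Integral = F(2) - F(1) = \frac{\sin{\left(3 \right)}}{3} - \frac{7 \sin{\left(6 \right)}}{18} - \frac{169 \cos{\left(3 \right)}}{108} + \frac{143 \cos{\left(6 \right)}}{54}.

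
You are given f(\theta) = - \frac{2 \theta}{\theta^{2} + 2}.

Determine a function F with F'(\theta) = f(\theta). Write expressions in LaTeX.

The substitution u = \frac{3 \theta^{2}}{2} + 3 works: f is exactly (dF/du)*(du/d\theta) for that inner function.
Check: d/d\theta[- \log{\left(\frac{3 \theta^{2}}{2} + 3 \right)}] = - \frac{2 \theta}{\theta^{2} + 2} = f(\theta).

An antiderivative is F(\theta) = - \log{\left(\frac{3 \theta^{2}}{2} + 3 \right)}.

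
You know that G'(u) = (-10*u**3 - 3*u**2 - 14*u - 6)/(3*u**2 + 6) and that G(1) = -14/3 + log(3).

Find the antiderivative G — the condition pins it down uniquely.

G(u) = (-5*u**2 - 3*u + 3*log(u**2 + 2) - 6)/3

Since d/du undoes antidifferentiation here, G(u) must give back the stated G'(u).
A general antiderivative is -5*u**2/3 - u + log(u**2 + 2) - 1 + C.
The condition gives C = -14/3 + log(3) - (-11/3 + log(3)) = -1.
So G(u) = (-5*u**2 - 3*u + 3*log(u**2 + 2) - 6)/3.
Check: d/du[(-5*u**2 - 3*u + 3*log(u**2 + 2) - 6)/3] = (-10*u**3 - 3*u**2 - 14*u - 6)/(3*u**2 + 6) = G'(u).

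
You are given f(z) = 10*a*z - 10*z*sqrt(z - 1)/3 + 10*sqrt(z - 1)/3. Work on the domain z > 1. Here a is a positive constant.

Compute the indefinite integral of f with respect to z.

The integrand splits into summands that can be handled one at a time.
Check: d/dz[(15*a*z**2 - 4*(z - 1)**(5/2))/3] = 10*a*z - 10*z*sqrt(z - 1)/3 + 10*sqrt(z - 1)/3 = f(z).

F(z) = (15*a*z**2 - 4*(z - 1)**(5/2))/3 + C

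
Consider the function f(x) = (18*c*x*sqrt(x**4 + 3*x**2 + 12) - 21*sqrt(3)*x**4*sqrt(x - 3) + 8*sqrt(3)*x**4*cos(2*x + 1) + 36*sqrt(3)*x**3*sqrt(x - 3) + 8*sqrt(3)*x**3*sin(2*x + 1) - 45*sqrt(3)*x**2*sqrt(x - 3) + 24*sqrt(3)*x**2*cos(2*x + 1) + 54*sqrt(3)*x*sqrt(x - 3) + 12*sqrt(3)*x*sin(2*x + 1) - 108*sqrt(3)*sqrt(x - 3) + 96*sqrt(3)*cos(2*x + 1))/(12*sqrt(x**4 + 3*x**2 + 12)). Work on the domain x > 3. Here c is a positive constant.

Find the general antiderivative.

An antiderivative F(x) passes only if d/dx[F] lands on f(x) exactly.
Check: d/dx[3*c*x**2/4 - 3*x*sqrt(x - 3)*sqrt(x**4/3 + x**2 + 4)/2 + 9*sqrt(x - 3)*sqrt(x**4/3 + x**2 + 4)/2 + sqrt(x**4/3 + x**2 + 4)*sin(2*x + 1)] = (18*c*x*sqrt(x - 3)*sqrt(x**4 + 3*x**2 + 12) - 21*sqrt(3)*x**5 + 8*sqrt(3)*x**4*sqrt(x - 3)*cos(2*x + 1) + 99*sqrt(3)*x**4 + 8*sqrt(3)*x**3*sqrt(x - 3)*sin(2*x + 1) - 153*sqrt(3)*x**3 + 24*sqrt(3)*x**2*sqrt(x - 3)*cos(2*x + 1) + 189*sqrt(3)*x**2 + 12*sqrt(3)*x*sqrt(x - 3)*sin(2*x + 1) - 270*sqrt(3)*x + 96*sqrt(3)*sqrt(x - 3)*cos(2*x + 1) + 324*sqrt(3))/(12*sqrt(x - 3)*sqrt(x**4 + 3*x**2 + 12)), which equals f(x).

F(x) = 3*c*x**2/4 - 3*x*sqrt(x - 3)*sqrt(x**4/3 + x**2 + 4)/2 + 9*sqrt(x - 3)*sqrt(x**4/3 + x**2 + 4)/2 + sqrt(x**4/3 + x**2 + 4)*sin(2*x + 1) + C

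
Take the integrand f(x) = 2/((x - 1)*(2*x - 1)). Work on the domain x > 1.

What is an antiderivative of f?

An antiderivative is F(x) = 2*(log(x - 1) - log(x - 1/2)).

The denominator factors as (x - 1)*(2*x - 1); partial fractions split f into directly integrable pieces: -4/(2*x - 1) + 2/(x - 1).
Check: d/dx[2*(log(x - 1) - log(x - 1/2))] = 2/(2*x**2 - 3*x + 1), which equals f(x).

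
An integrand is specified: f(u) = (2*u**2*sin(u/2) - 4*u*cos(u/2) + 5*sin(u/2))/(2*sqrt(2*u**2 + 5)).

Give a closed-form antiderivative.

An antiderivative is F(u) = -sqrt(2*u**2 + 5)*cos(u/2).

Recognize the product-rule pattern: f = v'r + vr' with v = -sqrt(2*u**2 + 5), r = cos(u/2), so integration by parts undoes it.
Check: d/du[-sqrt(2*u**2 + 5)*cos(u/2)] = (2*u**2*sin(u/2) - 4*u*cos(u/2) + 5*sin(u/2))/(2*sqrt(2*u**2 + 5)) = f(u).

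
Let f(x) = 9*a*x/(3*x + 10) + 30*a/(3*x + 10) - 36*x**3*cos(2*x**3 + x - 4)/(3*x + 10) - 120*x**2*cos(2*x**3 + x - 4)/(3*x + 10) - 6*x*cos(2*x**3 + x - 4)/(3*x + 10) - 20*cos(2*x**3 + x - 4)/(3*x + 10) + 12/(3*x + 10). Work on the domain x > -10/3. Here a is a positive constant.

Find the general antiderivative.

The integrand splits into summands that can be handled one at a time.
Check: d/dx[3*a*x + 4*log(3*x/2 + 5) - 2*sin(2*x**3 + x - 4)] = (9*a*x + 30*a - 36*x**3*cos(2*x**3 + x - 4) - 120*x**2*cos(2*x**3 + x - 4) - 6*x*cos(2*x**3 + x - 4) - 20*cos(2*x**3 + x - 4) + 12)/(3*x + 10), which equals f(x).

F(x) = 3*a*x + 4*log(3*x/2 + 5) - 2*sin(2*x**3 + x - 4) + C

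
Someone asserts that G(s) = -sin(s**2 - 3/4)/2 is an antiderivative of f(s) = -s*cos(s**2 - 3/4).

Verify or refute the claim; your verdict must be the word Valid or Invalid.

d/ds[G] = -s*cos(s**2 - 3/4)
This equals f(s) exactly, so the claim holds.

Valid. The derivative of G reproduces f.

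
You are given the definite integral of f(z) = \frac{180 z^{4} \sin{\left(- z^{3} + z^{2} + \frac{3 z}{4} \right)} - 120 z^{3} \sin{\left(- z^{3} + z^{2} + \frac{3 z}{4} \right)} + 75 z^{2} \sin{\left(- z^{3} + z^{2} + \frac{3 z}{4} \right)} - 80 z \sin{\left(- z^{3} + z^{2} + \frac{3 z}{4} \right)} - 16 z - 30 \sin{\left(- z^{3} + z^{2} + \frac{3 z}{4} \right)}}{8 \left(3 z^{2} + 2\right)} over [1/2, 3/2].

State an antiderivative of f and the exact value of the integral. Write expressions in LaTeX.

Differentiate the proposed F(z) back; it has to land on f(z) exactly.
F(z) = \frac{- 2 \log{\left(3 z^{2} + 2 \right)} + 15 \cos{\left(- z^{3} + z^{2} + \frac{3 z}{4} \right)}}{6} is an antiderivative of f.
Check: d/dz[\frac{- 2 \log{\left(3 z^{2} + 2 \right)} + 15 \cos{\left(- z^{3} + z^{2} + \frac{3 z}{4} \right)}}{6}] = \frac{180 z^{4} \sin{\left(- z^{3} + z^{2} + \frac{3 z}{4} \right)} - 120 z^{3} \sin{\left(- z^{3} + z^{2} + \frac{3 z}{4} \right)} + 75 z^{2} \sin{\left(- z^{3} + z^{2} + \frac{3 z}{4} \right)} - 80 z \sin{\left(- z^{3} + z^{2} + \frac{3 z}{4} \right)} - 16 z - 30 \sin{\left(- z^{3} + z^{2} + \frac{3 z}{4} \right)}}{24 z^{2} + 16}, which equals f(z).
F(3/2) = \frac{5}{2} - \frac{\log{\left(\frac{35}{4} \right)}}{3}; F(1/2) = - \frac{\log{\left(\frac{11}{4} \right)}}{3} + \frac{5 \cos{\left(\frac{1}{2} \right)}}{2}.
Integral = F(3/2) - F(1/2) = - \frac{5 \cos{\left(\frac{1}{2} \right)}}{2} - \frac{\log{\left(\frac{35}{4} \right)}}{3} + \frac{\log{\left(\frac{11}{4} \right)}}{3} + \frac{5}{2}.

Antiderivative: F(z) = \frac{- 2 \log{\left(3 z^{2} + 2 \right)} + 15 \cos{\left(- z^{3} + z^{2} + \frac{3 z}{4} \right)}}{6}; value = - \frac{5 \cos{\left(\frac{1}{2} \right)}}{2} - \frac{\log{\left(\frac{35}{4} \right)}}{3} + \frac{\log{\left(\frac{11}{4} \right)}}{3} + \frac{5}{2}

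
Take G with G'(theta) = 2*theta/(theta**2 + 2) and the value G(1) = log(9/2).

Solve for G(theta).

G(theta) = log(3*theta**2/2 + 3)

The substitution u = 3*theta**2/2 + 3 works: G'(theta) is exactly (dG/du)*(du/dtheta) for that inner function.
A general antiderivative is log(3*theta**2/2 + 3) + C.
The condition gives C = log(9/2) - (log(9/2)) = 0.
So G(theta) = log(3*theta**2/2 + 3).
Check: d/dtheta[log(3*theta**2/2 + 3)] = 2*theta/(theta**2 + 2) = G'(theta).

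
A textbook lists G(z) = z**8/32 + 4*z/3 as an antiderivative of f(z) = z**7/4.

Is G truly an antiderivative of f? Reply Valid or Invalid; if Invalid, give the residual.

d/dz[G] = z**7/4 + 4/3
d/dz[G] - f(z) = 4/3 != 0.

Invalid: d/dz[G] - f = 4/3, which is not 0.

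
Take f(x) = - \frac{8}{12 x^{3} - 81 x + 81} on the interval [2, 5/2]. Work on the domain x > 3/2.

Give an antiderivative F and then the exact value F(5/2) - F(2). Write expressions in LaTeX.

The denominator factors as 3 \left(x + 3\right) \left(2 x - 3\right)^{2}; partial fractions split f into directly integrable pieces: \frac{16}{243 \left(2 x - 3\right)} - \frac{16}{27 \left(2 x - 3\right)^{2}} - \frac{8}{243 \left(x + 3\right)}.
F(x) = \frac{16 x \log{\left(x - \frac{3}{2} \right)} - 16 x \log{\left(x + 3 \right)} - 24 \log{\left(x - \frac{3}{2} \right)} + 24 \log{\left(x + 3 \right)} + 72}{486 x - 729} is an antiderivative of f.
Check: d/dx[\frac{16 x \log{\left(x - \frac{3}{2} \right)} - 16 x \log{\left(x + 3 \right)} - 24 \log{\left(x - \frac{3}{2} \right)} + 24 \log{\left(x + 3 \right)} + 72}{486 x - 729}] = - \frac{8}{12 x^{3} - 81 x + 81} = f(x).
F(5/2) = \frac{4}{27} - \frac{8 \log{\left(\frac{11}{2} \right)}}{243}; F(2) = - \frac{8 \log{\left(5 \right)}}{243} - \frac{8 \log{\left(2 \right)}}{243} + \frac{8}{27}.
Integral = F(5/2) - F(2) = - \frac{4}{27} - \frac{8 \log{\left(\frac{11}{2} \right)}}{243} + \frac{8 \log{\left(2 \right)}}{243} + \frac{8 \log{\left(5 \right)}}{243}.

Antiderivative: F(x) = \frac{16 x \log{\left(x - \frac{3}{2} \right)} - 16 x \log{\left(x + 3 \right)} - 24 \log{\left(x - \frac{3}{2} \right)} + 24 \log{\left(x + 3 \right)} + 72}{486 x - 729}; value = - \frac{4}{27} - \frac{8 \log{\left(\frac{11}{2} \right)}}{243} + \frac{8 \log{\left(2 \right)}}{243} + \frac{8 \log{\left(5 \right)}}{243}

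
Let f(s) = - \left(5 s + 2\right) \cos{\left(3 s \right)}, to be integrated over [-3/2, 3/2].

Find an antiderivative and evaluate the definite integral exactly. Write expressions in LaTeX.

Any candidate F(s) must reproduce f(s) exactly when differentiated.
F(s) = - \frac{5 s \sin{\left(3 s \right)}}{3} - \frac{2 \sin{\left(3 s \right)}}{3} - \frac{5 \cos{\left(3 s \right)}}{9} is an antiderivative of f.
Check: d/ds[- \frac{5 s \sin{\left(3 s \right)}}{3} - \frac{2 \sin{\left(3 s \right)}}{3} - \frac{5 \cos{\left(3 s \right)}}{9}] = - 5 s \cos{\left(3 s \right)} - 2 \cos{\left(3 s \right)}, which equals f(s).
F(3/2) = - \frac{5 \cos{\left(\frac{9}{2} \right)}}{9} - \frac{19 \sin{\left(\frac{9}{2} \right)}}{6}; F(-3/2) = - \frac{5 \cos{\left(\frac{9}{2} \right)}}{9} - \frac{11 \sin{\left(\frac{9}{2} \right)}}{6}.
Integral = F(3/2) - F(-3/2) = - \frac{4 \sin{\left(\frac{9}{2} \right)}}{3}.

Antiderivative: F(s) = - \frac{5 s \sin{\left(3 s \right)}}{3} - \frac{2 \sin{\left(3 s \right)}}{3} - \frac{5 \cos{\left(3 s \right)}}{9}; value = - \frac{4 \sin{\left(\frac{9}{2} \right)}}{3}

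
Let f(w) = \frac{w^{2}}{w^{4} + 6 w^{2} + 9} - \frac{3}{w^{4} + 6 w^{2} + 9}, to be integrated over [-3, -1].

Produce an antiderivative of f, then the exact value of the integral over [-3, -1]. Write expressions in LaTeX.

Antiderivative: F(w) = - \frac{w}{w^{2} + 3}; value = 0

Recognize the product-rule pattern: f = u'v + uv' with u = - w, v = \frac{1}{w^{2} + 3}, so integration by parts undoes it.
F(w) = - \frac{w}{w^{2} + 3} is an antiderivative of f.
Check: d/dw[- \frac{w}{w^{2} + 3}] = \frac{w^{2} - 3}{w^{4} + 6 w^{2} + 9}, which equals f(w).
F(-1) = \frac{1}{4}; F(-3) = \frac{1}{4}.
Integral = F(-1) - F(-3) = 0.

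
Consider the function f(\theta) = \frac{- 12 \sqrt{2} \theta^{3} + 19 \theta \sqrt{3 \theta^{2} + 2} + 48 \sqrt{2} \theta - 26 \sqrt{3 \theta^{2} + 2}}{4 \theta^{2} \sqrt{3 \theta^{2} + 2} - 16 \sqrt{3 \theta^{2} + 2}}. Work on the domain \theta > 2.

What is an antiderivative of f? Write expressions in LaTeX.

Whatever form F(\theta) takes, F'(\theta) = f(\theta) is non-negotiable.
Check: d/d\theta[\frac{\sqrt{2} \left(- 8 \sqrt{3 \theta^{2} + 2} + 3 \sqrt{2} \log{\left(\frac{\theta}{2} - 1 \right)} + 16 \sqrt{2} \log{\left(\theta + 2 \right)} + 3 \sqrt{2} \log{\left(3 \right)}\right)}{8}] = \frac{- 12 \sqrt{2} \theta^{3} + 19 \theta \sqrt{3 \theta^{2} + 2} + 48 \sqrt{2} \theta - 26 \sqrt{3 \theta^{2} + 2}}{4 \theta^{2} \sqrt{3 \theta^{2} + 2} - 16 \sqrt{3 \theta^{2} + 2}} = f(\theta).

An antiderivative is F(\theta) = \frac{\sqrt{2} \left(- 8 \sqrt{3 \theta^{2} + 2} + 3 \sqrt{2} \log{\left(\frac{\theta}{2} - 1 \right)} + 16 \sqrt{2} \log{\left(\theta + 2 \right)} + 3 \sqrt{2} \log{\left(3 \right)}\right)}{8}.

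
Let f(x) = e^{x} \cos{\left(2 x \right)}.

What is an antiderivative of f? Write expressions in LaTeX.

An antiderivative is F(x) = \frac{2 e^{x} \sin{\left(2 x \right)}}{5} + \frac{e^{x} \cos{\left(2 x \right)}}{5}.

Whatever form F(x) takes, F'(x) = f(x) is non-negotiable.
Check: d/dx[\frac{2 e^{x} \sin{\left(2 x \right)}}{5} + \frac{e^{x} \cos{\left(2 x \right)}}{5}] = e^{x} \cos{\left(2 x \right)} = f(x).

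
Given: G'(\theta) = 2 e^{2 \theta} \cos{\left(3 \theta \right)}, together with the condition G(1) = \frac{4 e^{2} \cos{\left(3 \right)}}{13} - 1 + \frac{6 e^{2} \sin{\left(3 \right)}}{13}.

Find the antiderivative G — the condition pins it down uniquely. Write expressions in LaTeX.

Check a candidate G(\theta) by differentiating: d/d\theta[G] must match the given G'(\theta).
A general antiderivative is \frac{6 e^{2 \theta} \sin{\left(3 \theta \right)}}{13} + \frac{4 e^{2 \theta} \cos{\left(3 \theta \right)}}{13} + C.
The condition gives C = \frac{4 e^{2} \cos{\left(3 \right)}}{13} - 1 + \frac{6 e^{2} \sin{\left(3 \right)}}{13} - (\frac{4 e^{2} \cos{\left(3 \right)}}{13} + \frac{6 e^{2} \sin{\left(3 \right)}}{13}) = -1.
So G(\theta) = \frac{6 e^{2 \theta} \sin{\left(3 \theta \right)}}{13} + \frac{4 e^{2 \theta} \cos{\left(3 \theta \right)}}{13} - 1.
Check: d/d\theta[\frac{6 e^{2 \theta} \sin{\left(3 \theta \right)}}{13} + \frac{4 e^{2 \theta} \cos{\left(3 \theta \right)}}{13} - 1] = 2 e^{2 \theta} \cos{\left(3 \theta \right)} = G'(\theta).

G(\theta) = \frac{6 e^{2 \theta} \sin{\left(3 \theta \right)}}{13} + \frac{4 e^{2 \theta} \cos{\left(3 \theta \right)}}{13} - 1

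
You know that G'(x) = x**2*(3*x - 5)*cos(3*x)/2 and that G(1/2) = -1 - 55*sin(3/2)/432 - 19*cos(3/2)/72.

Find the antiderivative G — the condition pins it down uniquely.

Recover the given G'(x) by differentiating a candidate G(x); any mismatch rules it out.
A general antiderivative is x**3*sin(3*x)/2 - 5*x**2*sin(3*x)/6 + x**2*cos(3*x)/2 - x*sin(3*x)/3 - 5*x*cos(3*x)/9 + 5*sin(3*x)/27 - cos(3*x)/9 + C.
The condition gives C = -1 - 55*sin(3/2)/432 - 19*cos(3/2)/72 - (-55*sin(3/2)/432 - 19*cos(3/2)/72) = -1.
So G(x) = x**3*sin(3*x)/2 - 5*x**2*sin(3*x)/6 + x**2*cos(3*x)/2 - x*sin(3*x)/3 - 5*x*cos(3*x)/9 + 5*sin(3*x)/27 - cos(3*x)/9 - 1.
Check: d/dx[x**3*sin(3*x)/2 - 5*x**2*sin(3*x)/6 + x**2*cos(3*x)/2 - x*sin(3*x)/3 - 5*x*cos(3*x)/9 + 5*sin(3*x)/27 - cos(3*x)/9 - 1] = 3*x**3*cos(3*x)/2 - 5*x**2*cos(3*x)/2, which equals G'(x).

G(x) = x**3*sin(3*x)/2 - 5*x**2*sin(3*x)/6 + x**2*cos(3*x)/2 - x*sin(3*x)/3 - 5*x*cos(3*x)/9 + 5*sin(3*x)/27 - cos(3*x)/9 - 1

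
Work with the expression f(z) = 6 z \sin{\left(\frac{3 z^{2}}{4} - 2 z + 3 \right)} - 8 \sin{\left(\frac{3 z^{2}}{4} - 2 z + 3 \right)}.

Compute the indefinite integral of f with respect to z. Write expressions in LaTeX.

f matches the chain-rule pattern g'(h)*h' with inner function h(z) = \frac{3 z^{2}}{4} - 2 z + 3; substituting u = h(z) collapses the integral.
Check: d/dz[- 4 \cos{\left(\frac{3 z^{2}}{4} - 2 z + 3 \right)}] = 6 z \sin{\left(\frac{3 z^{2}}{4} - 2 z + 3 \right)} - 8 \sin{\left(\frac{3 z^{2}}{4} - 2 z + 3 \right)} = f(z).

F(z) = - 4 \cos{\left(\frac{3 z^{2}}{4} - 2 z + 3 \right)} + C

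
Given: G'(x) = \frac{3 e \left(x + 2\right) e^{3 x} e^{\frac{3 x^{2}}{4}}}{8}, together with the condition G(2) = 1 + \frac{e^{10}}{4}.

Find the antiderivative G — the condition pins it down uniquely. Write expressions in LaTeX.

G(x) = \frac{e e^{3 x} e^{\frac{3 x^{2}}{4}}}{4} + 1

The substitution u = \frac{3 x^{2}}{4} + 3 x + 1 works: G'(x) is exactly (dG/du)*(du/dx) for that inner function.
A general antiderivative is \frac{e^{\frac{3 x^{2}}{4} + 3 x + 1}}{4} + C.
The condition gives C = 1 + \frac{e^{10}}{4} - (\frac{e^{10}}{4}) = 1.
So G(x) = \frac{e e^{3 x} e^{\frac{3 x^{2}}{4}}}{4} + 1.
Check: d/dx[\frac{e e^{3 x} e^{\frac{3 x^{2}}{4}}}{4} + 1] = \frac{3 e x e^{3 x} e^{\frac{3 x^{2}}{4}}}{8} + \frac{3 e e^{3 x} e^{\frac{3 x^{2}}{4}}}{4}, which equals G'(x).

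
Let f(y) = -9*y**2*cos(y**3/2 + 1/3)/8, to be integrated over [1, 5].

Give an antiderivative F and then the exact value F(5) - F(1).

The substitution u = y**3/2 + 1/3 works: f is exactly (dF/du)*(du/dy) for that inner function.
F(y) = -3*sin(y**3/2 + 1/3)/4 is an antiderivative of f.
Check: d/dy[-3*sin(y**3/2 + 1/3)/4] = -9*y**2*cos(y**3/2 + 1/3)/8 = f(y).
F(5) = -3*sin(377/6)/4; F(1) = -3*sin(5/6)/4.
Integral = F(5) - F(1) = -3*sin(377/6)/4 + 3*sin(5/6)/4.

Antiderivative: F(y) = -3*sin(y**3/2 + 1/3)/4; value = -3*sin(377/6)/4 + 3*sin(5/6)/4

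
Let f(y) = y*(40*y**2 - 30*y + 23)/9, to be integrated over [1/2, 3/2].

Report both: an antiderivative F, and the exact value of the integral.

Recover f(y) by differentiating a candidate F(y); any mismatch rules it out.
F(y) = 10*y**4/9 - 10*y**3/9 + 23*y**2/18 is an antiderivative of f.
Check: d/dy[10*y**4/9 - 10*y**3/9 + 23*y**2/18] = 40*y**3/9 - 10*y**2/3 + 23*y/9, which equals f(y).
F(3/2) = 19/4; F(1/2) = 1/4.
Integral = F(3/2) - F(1/2) = 9/2.

Antiderivative: F(y) = 10*y**4/9 - 10*y**3/9 + 23*y**2/18; value = 9/2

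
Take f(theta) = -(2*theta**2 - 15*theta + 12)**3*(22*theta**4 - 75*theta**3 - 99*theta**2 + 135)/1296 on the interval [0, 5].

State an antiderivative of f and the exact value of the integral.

Antiderivative: F(theta) = -theta**11/81 + 19*theta**10/54 - 211*theta**9/54 + 125*theta**8/6 - 821*theta**7/16 + 3595*theta**6/96 + 599*theta**5/24 + 2905*theta**4/64 - 1069*theta**3/4 + 675*theta**2/2 - 180*theta; value = -18494225/5184

Recognize the product-rule pattern: f = u'v + uv' with u = 3*(-theta**2/3 + 5*theta/2 - 2)**4/2, v = -2*theta**3/3 - theta**2 + 3/2, so integration by parts undoes it.
F(theta) = -theta**11/81 + 19*theta**10/54 - 211*theta**9/54 + 125*theta**8/6 - 821*theta**7/16 + 3595*theta**6/96 + 599*theta**5/24 + 2905*theta**4/64 - 1069*theta**3/4 + 675*theta**2/2 - 180*theta is an antiderivative of f.
Check: d/dtheta[-theta**11/81 + 19*theta**10/54 - 211*theta**9/54 + 125*theta**8/6 - 821*theta**7/16 + 3595*theta**6/96 + 599*theta**5/24 + 2905*theta**4/64 - 1069*theta**3/4 + 675*theta**2/2 - 180*theta] = -11*theta**10/81 + 95*theta**9/27 - 211*theta**8/6 + 500*theta**7/3 - 5747*theta**6/16 + 3595*theta**5/16 + 2995*theta**4/24 + 2905*theta**3/16 - 3207*theta**2/4 + 675*theta - 180, which equals f(theta).
F(5) = -18494225/5184; F(0) = 0.
Integral = F(5) - F(0) = -18494225/5184.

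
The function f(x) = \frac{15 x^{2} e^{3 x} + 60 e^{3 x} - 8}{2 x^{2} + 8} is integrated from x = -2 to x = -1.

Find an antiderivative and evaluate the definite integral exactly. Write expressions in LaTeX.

Since d/dx undoes antidifferentiation here, F'(x) = f(x) is required of F(x).
F(x) = - \frac{- 5 e^{3 x} + 4 \operatorname{atan}{\left(\frac{x}{2} \right)}}{2} is an antiderivative of f.
Check: d/dx[- \frac{- 5 e^{3 x} + 4 \operatorname{atan}{\left(\frac{x}{2} \right)}}{2}] = \frac{15 x^{2} e^{3 x} + 60 e^{3 x} - 8}{2 x^{2} + 8} = f(x).
F(-1) = \frac{5}{2 e^{3}} + 2 \operatorname{atan}{\left(\frac{1}{2} \right)}; F(-2) = \frac{5}{2 e^{6}} + \frac{\pi}{2}.
Integral = F(-1) - F(-2) = - \frac{\pi}{2} - \frac{5}{2 e^{6}} + \frac{5}{2 e^{3}} + 2 \operatorname{atan}{\left(\frac{1}{2} \right)}.

Antiderivative: F(x) = - \frac{- 5 e^{3 x} + 4 \operatorname{atan}{\left(\frac{x}{2} \right)}}{2}; value = - \frac{\pi}{2} - \frac{5}{2 e^{6}} + \frac{5}{2 e^{3}} + 2 \operatorname{atan}{\left(\frac{1}{2} \right)}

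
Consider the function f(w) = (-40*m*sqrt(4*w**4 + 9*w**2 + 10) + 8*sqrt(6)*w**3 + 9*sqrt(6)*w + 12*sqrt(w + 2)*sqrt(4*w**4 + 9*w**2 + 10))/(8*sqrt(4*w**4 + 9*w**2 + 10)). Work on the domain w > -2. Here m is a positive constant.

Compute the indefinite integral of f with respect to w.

Differentiate the proposed F(w) back; it has to land on f(w) exactly.
Check: d/dw[-(40*m*w - 8*w*sqrt(w + 2) - 16*sqrt(w + 2) - sqrt(6)*sqrt(4*w**4 + 9*w**2 + 10))/8] = (-40*m*sqrt(w + 2)*sqrt(4*w**4 + 9*w**2 + 10) + 8*sqrt(6)*w**3*sqrt(w + 2) + 9*sqrt(6)*w*sqrt(w + 2) + 12*w*sqrt(4*w**4 + 9*w**2 + 10) + 24*sqrt(4*w**4 + 9*w**2 + 10))/(8*sqrt(w + 2)*sqrt(4*w**4 + 9*w**2 + 10)), which equals f(w).

F(w) = -(40*m*w - 8*w*sqrt(w + 2) - 16*sqrt(w + 2) - sqrt(6)*sqrt(4*w**4 + 9*w**2 + 10))/8 + C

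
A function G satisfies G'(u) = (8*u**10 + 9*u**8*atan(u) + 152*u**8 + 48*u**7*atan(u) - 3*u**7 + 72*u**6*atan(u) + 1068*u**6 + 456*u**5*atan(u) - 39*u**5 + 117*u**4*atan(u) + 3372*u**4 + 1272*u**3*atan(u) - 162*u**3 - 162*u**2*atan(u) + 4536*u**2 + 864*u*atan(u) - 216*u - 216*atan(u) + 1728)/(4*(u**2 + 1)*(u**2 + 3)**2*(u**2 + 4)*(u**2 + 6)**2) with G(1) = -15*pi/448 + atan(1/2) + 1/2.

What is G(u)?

A candidate passes only if d/du[G] lands on the given G'(u) exactly.
A general antiderivative is -(u/4 + 1)*atan(u)/(u**4/3 + 3*u**2 + 6) + atan(u/2) + C.
The condition gives C = -15*pi/448 + atan(1/2) + 1/2 - (-15*pi/448 + atan(1/2)) = 1/2.
So G(u) = -(u/4 + 1)*atan(u)/(u**4/3 + 3*u**2 + 6) + atan(u/2) + 1/2.
Check: d/du[-(u/4 + 1)*atan(u)/(u**4/3 + 3*u**2 + 6) + atan(u/2) + 1/2] = (8*u**10 + 9*u**8*atan(u) + 152*u**8 + 48*u**7*atan(u) - 3*u**7 + 72*u**6*atan(u) + 1068*u**6 + 456*u**5*atan(u) - 39*u**5 + 117*u**4*atan(u) + 3372*u**4 + 1272*u**3*atan(u) - 162*u**3 - 162*u**2*atan(u) + 4536*u**2 + 864*u*atan(u) - 216*u - 216*atan(u) + 1728)/(4*u**12 + 92*u**10 + 844*u**8 + 3924*u**6 + 9648*u**4 + 11664*u**2 + 5184), which equals G'(u).

G(u) = -(u/4 + 1)*atan(u)/(u**4/3 + 3*u**2 + 6) + atan(u/2) + 1/2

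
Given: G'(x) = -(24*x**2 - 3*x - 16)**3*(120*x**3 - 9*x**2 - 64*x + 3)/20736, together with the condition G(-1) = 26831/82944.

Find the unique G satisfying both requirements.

Recognize the product-rule pattern: G'(x) = u'v + uv' with u = -(-2*x**2 + x/4 + 4/3)**4/2, v = x**2 - 1/2, so integration by parts undoes it.
A general antiderivative is -(x**2 - 1/2)*(-2*x**2 + x/4 + 4/3)**4/2 + C.
The condition gives C = 26831/82944 - (-14641/82944) = 1/2.
So G(x) = -8*x**10 + 4*x**9 + 295*x**8/12 - 159*x**7/16 - 15681*x**6/512 + 889*x**5/96 + 534043*x**4/27648 - 1655*x**3/432 - 997*x**2/162 + 16*x/27 + 209/162.
Check: d/dx[-8*x**10 + 4*x**9 + 295*x**8/12 - 159*x**7/16 - 15681*x**6/512 + 889*x**5/96 + 534043*x**4/27648 - 1655*x**3/432 - 997*x**2/162 + 16*x/27 + 209/162] = -80*x**9 + 36*x**8 + 590*x**7/3 - 1113*x**6/16 - 47043*x**5/256 + 4445*x**4/96 + 534043*x**3/6912 - 1655*x**2/144 - 997*x/81 + 16/27, which equals G'(x).

G(x) = -8*x**10 + 4*x**9 + 295*x**8/12 - 159*x**7/16 - 15681*x**6/512 + 889*x**5/96 + 534043*x**4/27648 - 1655*x**3/432 - 997*x**2/162 + 16*x/27 + 209/162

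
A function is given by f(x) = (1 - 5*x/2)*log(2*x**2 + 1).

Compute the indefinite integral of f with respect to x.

Whatever form F(x) takes, F'(x) = f(x) is non-negotiable.
Check: d/dx[(10*x**2 + 2*x*(4 - 5*x)*log(2*x**2 + 1) - 16*x - 5*log(x**2 + 1/2) + 8*sqrt(2)*atan(sqrt(2)*x))/8] = -5*x*log(2*x**2 + 1)/2 + log(2*x**2 + 1), which equals f(x).

F(x) = (10*x**2 + 2*x*(4 - 5*x)*log(2*x**2 + 1) - 16*x - 5*log(x**2 + 1/2) + 8*sqrt(2)*atan(sqrt(2)*x))/8 + C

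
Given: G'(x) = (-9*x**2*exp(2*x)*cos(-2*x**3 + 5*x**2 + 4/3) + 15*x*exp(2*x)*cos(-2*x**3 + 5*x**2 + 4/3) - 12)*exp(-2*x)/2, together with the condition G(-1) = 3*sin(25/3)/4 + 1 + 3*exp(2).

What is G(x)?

G(x) = 3*sin(-2*x**3 + 5*x**2 + 4/3)/4 + 1 + 3*exp(-2*x)

Differentiate the proposed G(x) back; it has to land on the given G'(x).
A general antiderivative is 3*sin(-2*x**3 + 5*x**2 + 4/3)/4 + 3*exp(-2*x) + C.
The condition gives C = 3*sin(25/3)/4 + 1 + 3*exp(2) - (3*sin(25/3)/4 + 3*exp(2)) = 1.
So G(x) = 3*sin(-2*x**3 + 5*x**2 + 4/3)/4 + 1 + 3*exp(-2*x).
Check: d/dx[3*sin(-2*x**3 + 5*x**2 + 4/3)/4 + 1 + 3*exp(-2*x)] = (-9*x**2*exp(2*x)*cos(-2*x**3 + 5*x**2 + 4/3) + 15*x*exp(2*x)*cos(-2*x**3 + 5*x**2 + 4/3) - 12)*exp(-2*x)/2 = G'(x).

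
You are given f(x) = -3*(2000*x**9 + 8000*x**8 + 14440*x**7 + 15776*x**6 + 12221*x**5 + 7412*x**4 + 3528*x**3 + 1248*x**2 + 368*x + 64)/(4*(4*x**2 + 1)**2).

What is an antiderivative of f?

Any candidate F(x) must reproduce f(x) exactly when differentiated.
Check: d/dx[-(5*x**2/2 + 4*x + 2)**3 + 3/(4*x**2 + 1)] = (-6000*x**9 - 24000*x**8 - 43320*x**7 - 47328*x**6 - 36663*x**5 - 22236*x**4 - 10584*x**3 - 3744*x**2 - 1104*x - 192)/(64*x**4 + 32*x**2 + 4), which equals f(x).

An antiderivative is F(x) = -(5*x**2/2 + 4*x + 2)**3 + 3/(4*x**2 + 1).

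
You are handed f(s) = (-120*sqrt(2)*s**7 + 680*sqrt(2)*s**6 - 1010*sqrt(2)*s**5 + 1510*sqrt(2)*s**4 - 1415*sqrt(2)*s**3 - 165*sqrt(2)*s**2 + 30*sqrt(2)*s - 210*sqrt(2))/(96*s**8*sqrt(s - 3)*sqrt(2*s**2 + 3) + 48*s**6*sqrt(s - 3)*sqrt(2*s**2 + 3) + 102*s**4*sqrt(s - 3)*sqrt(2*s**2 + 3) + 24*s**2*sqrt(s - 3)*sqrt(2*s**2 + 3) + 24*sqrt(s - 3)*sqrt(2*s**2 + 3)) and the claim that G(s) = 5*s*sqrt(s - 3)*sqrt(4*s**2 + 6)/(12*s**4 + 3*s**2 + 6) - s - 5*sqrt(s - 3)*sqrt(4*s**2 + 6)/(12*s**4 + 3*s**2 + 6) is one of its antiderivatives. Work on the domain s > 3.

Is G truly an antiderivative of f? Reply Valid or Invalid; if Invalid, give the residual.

d/ds[G] = (-96*s**8*sqrt(s - 3)*sqrt(2*s**2 + 3) - 120*sqrt(2)*s**7 - 48*s**6*sqrt(s - 3)*sqrt(2*s**2 + 3) + 680*sqrt(2)*s**6 - 1010*sqrt(2)*s**5 - 102*s**4*sqrt(s - 3)*sqrt(2*s**2 + 3) + 1510*sqrt(2)*s**4 - 1415*sqrt(2)*s**3 - 24*s**2*sqrt(s - 3)*sqrt(2*s**2 + 3) - 165*sqrt(2)*s**2 + 30*sqrt(2)*s - 24*sqrt(s - 3)*sqrt(2*s**2 + 3) - 210*sqrt(2))/(96*s**8*sqrt(s - 3)*sqrt(2*s**2 + 3) + 48*s**6*sqrt(s - 3)*sqrt(2*s**2 + 3) + 102*s**4*sqrt(s - 3)*sqrt(2*s**2 + 3) + 24*s**2*sqrt(s - 3)*sqrt(2*s**2 + 3) + 24*sqrt(s - 3)*sqrt(2*s**2 + 3))
d/ds[G] - f(s) = -1 != 0.

Invalid: d/ds[G] - f = -1, which is not 0.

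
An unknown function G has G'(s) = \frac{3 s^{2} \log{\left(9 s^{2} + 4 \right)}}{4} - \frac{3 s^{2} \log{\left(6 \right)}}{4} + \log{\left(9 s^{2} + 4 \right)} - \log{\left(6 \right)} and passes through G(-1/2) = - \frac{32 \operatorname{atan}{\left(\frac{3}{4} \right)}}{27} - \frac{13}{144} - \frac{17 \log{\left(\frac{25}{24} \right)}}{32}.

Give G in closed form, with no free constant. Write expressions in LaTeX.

G(s) = \frac{- 18 s^{3} + 27 s \left(s^{2} + 4\right) \log{\left(\frac{3 s^{2}}{2} + \frac{2}{3} \right)} - 192 s + 128 \operatorname{atan}{\left(\frac{3 s}{2} \right)} - 108}{108}

The integrand splits into summands that can be handled one at a time.
A general antiderivative is - \frac{s^{3}}{6} - \frac{16 s}{9} + \left(\frac{s^{3}}{4} + s\right) \log{\left(\frac{3 s^{2}}{2} + \frac{2}{3} \right)} + \frac{32 \operatorname{atan}{\left(\frac{3 s}{2} \right)}}{27} + C.
The condition gives C = - \frac{32 \operatorname{atan}{\left(\frac{3}{4} \right)}}{27} - \frac{13}{144} - \frac{17 \log{\left(\frac{25}{24} \right)}}{32} - (- \frac{32 \operatorname{atan}{\left(\frac{3}{4} \right)}}{27} - \frac{17 \log{\left(\frac{25}{24} \right)}}{32} + \frac{131}{144}) = -1.
So G(s) = \frac{- 18 s^{3} + 27 s \left(s^{2} + 4\right) \log{\left(\frac{3 s^{2}}{2} + \frac{2}{3} \right)} - 192 s + 128 \operatorname{atan}{\left(\frac{3 s}{2} \right)} - 108}{108}.
Check: d/ds[\frac{- 18 s^{3} + 27 s \left(s^{2} + 4\right) \log{\left(\frac{3 s^{2}}{2} + \frac{2}{3} \right)} - 192 s + 128 \operatorname{atan}{\left(\frac{3 s}{2} \right)} - 108}{108}] = \frac{3 s^{2} \log{\left(9 s^{2} + 4 \right)}}{4} - \frac{3 s^{2} \log{\left(6 \right)}}{4} + \log{\left(9 s^{2} + 4 \right)} - \log{\left(6 \right)} = G'(s).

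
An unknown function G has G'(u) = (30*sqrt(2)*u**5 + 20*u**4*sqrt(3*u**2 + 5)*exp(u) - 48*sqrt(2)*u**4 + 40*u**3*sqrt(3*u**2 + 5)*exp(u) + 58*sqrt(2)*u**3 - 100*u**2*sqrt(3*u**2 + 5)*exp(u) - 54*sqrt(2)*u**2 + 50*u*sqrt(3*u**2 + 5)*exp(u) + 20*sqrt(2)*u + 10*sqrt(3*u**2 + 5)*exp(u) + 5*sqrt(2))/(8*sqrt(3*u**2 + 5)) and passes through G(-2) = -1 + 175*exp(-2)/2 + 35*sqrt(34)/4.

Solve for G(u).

Recognize the product-rule pattern: G'(u) = v'r + vr' with v = -sqrt(3*u**2/2 + 5/2)/2 - 5*exp(u)/2, r = -u**4 + 2*u**3 - u**2 - u/2, so integration by parts undoes it.
A general antiderivative is (-sqrt(3*u**2/2 + 5/2)/2 - 5*exp(u)/2)*(-u**4 + 2*u**3 - u**2 - u/2) + C.
The condition gives C = -1 + 175*exp(-2)/2 + 35*sqrt(34)/4 - (175*exp(-2)/2 + 35*sqrt(34)/4) = -1.
So G(u) = (-sqrt(3*u**2/2 + 5/2)/2 - 5*exp(u)/2)*(-u**4 + 2*u**3 - u**2 - u/2) - 1.
Check: d/du[(-sqrt(3*u**2/2 + 5/2)/2 - 5*exp(u)/2)*(-u**4 + 2*u**3 - u**2 - u/2) - 1] = (30*sqrt(2)*u**5 + 20*u**4*sqrt(3*u**2 + 5)*exp(u) - 48*sqrt(2)*u**4 + 40*u**3*sqrt(3*u**2 + 5)*exp(u) + 58*sqrt(2)*u**3 - 100*u**2*sqrt(3*u**2 + 5)*exp(u) - 54*sqrt(2)*u**2 + 50*u*sqrt(3*u**2 + 5)*exp(u) + 20*sqrt(2)*u + 10*sqrt(3*u**2 + 5)*exp(u) + 5*sqrt(2))/(8*sqrt(3*u**2 + 5)) = G'(u).

G(u) = (-sqrt(3*u**2/2 + 5/2)/2 - 5*exp(u)/2)*(-u**4 + 2*u**3 - u**2 - u/2) - 1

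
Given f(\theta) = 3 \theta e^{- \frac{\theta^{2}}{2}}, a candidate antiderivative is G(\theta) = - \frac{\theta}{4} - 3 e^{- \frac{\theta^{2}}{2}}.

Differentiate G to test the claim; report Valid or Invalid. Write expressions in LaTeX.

d/d\theta[G] = \frac{\left(12 \theta - e^{\frac{\theta^{2}}{2}}\right) e^{- \frac{\theta^{2}}{2}}}{4}
d/d\theta[G] - f(\theta) = - \frac{1}{4} != 0.

Invalid: d/d\theta[G] - f = - \frac{1}{4}, which is not 0.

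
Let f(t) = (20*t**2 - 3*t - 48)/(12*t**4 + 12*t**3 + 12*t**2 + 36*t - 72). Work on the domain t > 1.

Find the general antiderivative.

Factor the denominator (12*(t - 1)*(t + 2)*(t**2 + 3)) and decompose: f = (41*t + 177)/(112*(t**2 + 3)) - 19/(126*(t + 2)) - 31/(144*(t - 1)); each piece integrates to a log, atan, or power term.
Check: d/dt[(-434*log(t - 1) - 304*log(t + 2) + 369*log(t**2 + 3) + 1062*sqrt(3)*atan(sqrt(3)*t/3))/2016] = (20*t**2 - 3*t - 48)/(12*t**4 + 12*t**3 + 12*t**2 + 36*t - 72) = f(t).

F(t) = (-434*log(t - 1) - 304*log(t + 2) + 369*log(t**2 + 3) + 1062*sqrt(3)*atan(sqrt(3)*t/3))/2016 + C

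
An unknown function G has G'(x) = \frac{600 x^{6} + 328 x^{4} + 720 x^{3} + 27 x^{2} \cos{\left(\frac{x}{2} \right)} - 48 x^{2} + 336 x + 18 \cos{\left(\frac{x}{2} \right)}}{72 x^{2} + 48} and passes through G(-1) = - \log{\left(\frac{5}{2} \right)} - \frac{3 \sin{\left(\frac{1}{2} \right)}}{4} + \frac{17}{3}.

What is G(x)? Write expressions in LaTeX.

G(x) = \frac{20 x^{5} - 4 x^{3} + 60 x^{2} - 12 \log{\left(\frac{3 x^{2}}{2} + 1 \right)} + 9 \sin{\left(\frac{x}{2} \right)} + 24}{12}

Since d/dx undoes antidifferentiation here, G(x) must give back the stated G'(x).
A general antiderivative is \frac{5 x^{5}}{3} - \frac{x^{3}}{3} + 5 x^{2} - \log{\left(\frac{3 x^{2}}{2} + 1 \right)} + \frac{3 \sin{\left(\frac{x}{2} \right)}}{4} + C.
The condition gives C = - \log{\left(\frac{5}{2} \right)} - \frac{3 \sin{\left(\frac{1}{2} \right)}}{4} + \frac{17}{3} - (- \log{\left(\frac{5}{2} \right)} - \frac{3 \sin{\left(\frac{1}{2} \right)}}{4} + \frac{11}{3}) = 2.
So G(x) = \frac{20 x^{5} - 4 x^{3} + 60 x^{2} - 12 \log{\left(\frac{3 x^{2}}{2} + 1 \right)} + 9 \sin{\left(\frac{x}{2} \right)} + 24}{12}.
Check: d/dx[\frac{20 x^{5} - 4 x^{3} + 60 x^{2} - 12 \log{\left(\frac{3 x^{2}}{2} + 1 \right)} + 9 \sin{\left(\frac{x}{2} \right)} + 24}{12}] = \frac{600 x^{6} + 328 x^{4} + 720 x^{3} + 27 x^{2} \cos{\left(\frac{x}{2} \right)} - 48 x^{2} + 336 x + 18 \cos{\left(\frac{x}{2} \right)}}{72 x^{2} + 48} = G'(x).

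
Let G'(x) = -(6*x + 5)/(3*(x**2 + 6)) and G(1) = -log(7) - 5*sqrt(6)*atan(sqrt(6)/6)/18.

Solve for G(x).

Since d/dx undoes antidifferentiation here, G(x) must give back the stated G'(x).
A general antiderivative is -log(x**2 + 6) - 5*sqrt(6)*atan(sqrt(6)*x/6)/18 + C.
The condition gives C = -log(7) - 5*sqrt(6)*atan(sqrt(6)/6)/18 - (-log(7) - 5*sqrt(6)*atan(sqrt(6)/6)/18) = 0.
So G(x) = -log(x**2 + 6) - 5*sqrt(6)*atan(sqrt(6)*x/6)/18.
Check: d/dx[-log(x**2 + 6) - 5*sqrt(6)*atan(sqrt(6)*x/6)/18] = (-6*x - 5)/(3*x**2 + 18), which equals G'(x).

G(x) = -log(x**2 + 6) - 5*sqrt(6)*atan(sqrt(6)*x/6)/18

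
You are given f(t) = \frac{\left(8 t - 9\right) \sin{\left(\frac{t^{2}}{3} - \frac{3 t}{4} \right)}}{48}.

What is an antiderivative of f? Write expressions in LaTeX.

The substitution u = \frac{t^{2}}{3} - \frac{3 t}{4} works: f is exactly (dF/du)*(du/dt) for that inner function.
Check: d/dt[- \frac{\cos{\left(\frac{t^{2}}{3} - \frac{3 t}{4} \right)}}{4}] = \frac{t \sin{\left(\frac{t^{2}}{3} - \frac{3 t}{4} \right)}}{6} - \frac{3 \sin{\left(\frac{t^{2}}{3} - \frac{3 t}{4} \right)}}{16}, which equals f(t).

An antiderivative is F(t) = - \frac{\cos{\left(\frac{t^{2}}{3} - \frac{3 t}{4} \right)}}{4}.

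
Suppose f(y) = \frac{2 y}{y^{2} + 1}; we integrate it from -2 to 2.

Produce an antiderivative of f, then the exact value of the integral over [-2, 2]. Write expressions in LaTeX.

Antiderivative: F(y) = \log{\left(y^{2} + 1 \right)}; value = 0

f matches the chain-rule pattern g'(h)*h' with inner function h(y) = 2 y^{2} + 2; substituting u = h(y) collapses the integral.
F(y) = \log{\left(y^{2} + 1 \right)} is an antiderivative of f.
Check: d/dy[\log{\left(y^{2} + 1 \right)}] = \frac{2 y}{y^{2} + 1} = f(y).
F(2) = \log{\left(5 \right)}; F(-2) = \log{\left(5 \right)}.
Integral = F(2) - F(-2) = 0.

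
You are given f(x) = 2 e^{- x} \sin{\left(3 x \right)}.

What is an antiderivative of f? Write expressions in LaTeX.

Since d/dx undoes antidifferentiation here, F'(x) = f(x) is required of F(x).
Check: d/dx[- \frac{e^{- x} \sin{\left(3 x \right)}}{5} - \frac{3 e^{- x} \cos{\left(3 x \right)}}{5}] = 2 e^{- x} \sin{\left(3 x \right)} = f(x).

An antiderivative is F(x) = - \frac{e^{- x} \sin{\left(3 x \right)}}{5} - \frac{3 e^{- x} \cos{\left(3 x \right)}}{5}.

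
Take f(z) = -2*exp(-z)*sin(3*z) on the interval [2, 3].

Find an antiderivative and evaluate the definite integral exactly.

Antiderivative: F(z) = exp(-z)*sin(3*z)/5 + 3*exp(-z)*cos(3*z)/5; value = -3*exp(-2)*cos(6)/5 + 3*exp(-3)*cos(9)/5 + exp(-3)*sin(9)/5 - exp(-2)*sin(6)/5

Whatever form F(z) takes, F'(z) = f(z) is non-negotiable.
F(z) = exp(-z)*sin(3*z)/5 + 3*exp(-z)*cos(3*z)/5 is an antiderivative of f.
Check: d/dz[exp(-z)*sin(3*z)/5 + 3*exp(-z)*cos(3*z)/5] = -2*exp(-z)*sin(3*z) = f(z).
F(3) = 3*exp(-3)*cos(9)/5 + exp(-3)*sin(9)/5; F(2) = exp(-2)*sin(6)/5 + 3*exp(-2)*cos(6)/5.
Integral = F(3) - F(2) = -3*exp(-2)*cos(6)/5 + 3*exp(-3)*cos(9)/5 + exp(-3)*sin(9)/5 - exp(-2)*sin(6)/5.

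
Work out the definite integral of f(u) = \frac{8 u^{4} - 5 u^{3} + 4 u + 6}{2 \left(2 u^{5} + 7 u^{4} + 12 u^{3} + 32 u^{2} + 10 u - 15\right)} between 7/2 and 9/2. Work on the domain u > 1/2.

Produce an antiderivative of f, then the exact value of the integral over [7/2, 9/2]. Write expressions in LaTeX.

The denominator factors as 2 \left(u + 1\right) \left(u + 3\right) \left(2 u - 1\right) \left(u^{2} + 5\right); partial fractions split f into directly integrable pieces: \frac{13 u - 214}{84 \left(u^{2} + 5\right)} + \frac{1}{7 \left(2 u - 1\right)} + \frac{111}{56 \left(u + 3\right)} - \frac{5}{24 \left(u + 1\right)}.
F(u) = \frac{60 \log{\left(u - \frac{1}{2} \right)} - 175 \log{\left(u + 1 \right)} + 1665 \log{\left(u + 3 \right)} + 65 \log{\left(u^{2} + 5 \right)} - 428 \sqrt{5} \operatorname{atan}{\left(\frac{\sqrt{5} u}{5} \right)}}{840} is an antiderivative of f.
Check: d/du[\frac{60 \log{\left(u - \frac{1}{2} \right)} - 175 \log{\left(u + 1 \right)} + 1665 \log{\left(u + 3 \right)} + 65 \log{\left(u^{2} + 5 \right)} - 428 \sqrt{5} \operatorname{atan}{\left(\frac{\sqrt{5} u}{5} \right)}}{840}] = \frac{8 u^{4} - 5 u^{3} + 4 u + 6}{4 u^{5} + 14 u^{4} + 24 u^{3} + 64 u^{2} + 20 u - 30}, which equals f(u).
F(9/2) = - \frac{107 \sqrt{5} \operatorname{atan}{\left(\frac{9 \sqrt{5}}{10} \right)}}{210} - \frac{5 \log{\left(\frac{11}{2} \right)}}{24} + \frac{\log{\left(4 \right)}}{14} + \frac{13 \log{\left(\frac{101}{4} \right)}}{168} + \frac{111 \log{\left(\frac{15}{2} \right)}}{56}; F(7/2) = - \frac{107 \sqrt{5} \operatorname{atan}{\left(\frac{7 \sqrt{5}}{10} \right)}}{210} - \frac{5 \log{\left(\frac{9}{2} \right)}}{24} + \frac{\log{\left(3 \right)}}{14} + \frac{13 \log{\left(\frac{69}{4} \right)}}{168} + \frac{111 \log{\left(\frac{13}{2} \right)}}{56}.
Integral = F(9/2) - F(7/2) = - \frac{111 \log{\left(\frac{13}{2} \right)}}{56} - \frac{107 \sqrt{5} \operatorname{atan}{\left(\frac{9 \sqrt{5}}{10} \right)}}{210} - \frac{5 \log{\left(\frac{11}{2} \right)}}{24} - \frac{13 \log{\left(\frac{69}{4} \right)}}{168} - \frac{\log{\left(3 \right)}}{14} + \frac{\log{\left(4 \right)}}{14} + \frac{13 \log{\left(\frac{101}{4} \right)}}{168} + \frac{5 \log{\left(\frac{9}{2} \right)}}{24} + \frac{107 \sqrt{5} \operatorname{atan}{\left(\frac{7 \sqrt{5}}{10} \right)}}{210} + \frac{111 \log{\left(\frac{15}{2} \right)}}{56}.

Antiderivative: F(u) = \frac{60 \log{\left(u - \frac{1}{2} \right)} - 175 \log{\left(u + 1 \right)} + 1665 \log{\left(u + 3 \right)} + 65 \log{\left(u^{2} + 5 \right)} - 428 \sqrt{5} \operatorname{atan}{\left(\frac{\sqrt{5} u}{5} \right)}}{840}; value = - \frac{111 \log{\left(\frac{13}{2} \right)}}{56} - \frac{107 \sqrt{5} \operatorname{atan}{\left(\frac{9 \sqrt{5}}{10} \right)}}{210} - \frac{5 \log{\left(\frac{11}{2} \right)}}{24} - \frac{13 \log{\left(\frac{69}{4} \right)}}{168} - \frac{\log{\left(3 \right)}}{14} + \frac{\log{\left(4 \right)}}{14} + \frac{13 \log{\left(\frac{101}{4} \right)}}{168} + \frac{5 \log{\left(\frac{9}{2} \right)}}{24} + \frac{107 \sqrt{5} \operatorname{atan}{\left(\frac{7 \sqrt{5}}{10} \right)}}{210} + \frac{111 \log{\left(\frac{15}{2} \right)}}{56}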